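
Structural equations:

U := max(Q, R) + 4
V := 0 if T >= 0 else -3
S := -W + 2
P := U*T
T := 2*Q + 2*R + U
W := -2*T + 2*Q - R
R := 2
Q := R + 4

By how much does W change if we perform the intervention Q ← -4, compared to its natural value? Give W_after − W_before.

Under do(Q=-4), the mechanism Q := R + 4 is discarded; Q is fixed at -4.
U = max(Q, R) + 4  [with Q=-4, R=2]  = 6
T = 2*Q + 2*R + U  [with Q=-4, R=2, U=6]  = 2
W = -2*T + 2*Q - R  [with T=2, Q=-4, R=2]  = -14
Without intervention: Q = R + 4  [with R=2]  = 6; U = max(Q, R) + 4  [with Q=6, R=2]  = 10; T = 2*Q + 2*R + U  [with Q=6, R=2, U=10]  = 26; W = -2*T + 2*Q - R  [with T=26, Q=6, R=2]  = -42.
Change = -14 − (-42) = 28.

28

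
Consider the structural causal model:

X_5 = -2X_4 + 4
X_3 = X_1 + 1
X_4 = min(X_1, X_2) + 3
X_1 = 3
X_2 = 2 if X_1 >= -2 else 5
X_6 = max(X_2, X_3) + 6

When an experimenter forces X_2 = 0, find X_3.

4

The intervention breaks the incoming arrows to X_2: X_2 = 2 if X_1 >= -2 else 5 no longer applies, and X_2 = 0.
Since X_3 is not a descendant of the intervened variable, it is unaffected.
X_3 = X_1 + 1  [with X_1=3]  = 4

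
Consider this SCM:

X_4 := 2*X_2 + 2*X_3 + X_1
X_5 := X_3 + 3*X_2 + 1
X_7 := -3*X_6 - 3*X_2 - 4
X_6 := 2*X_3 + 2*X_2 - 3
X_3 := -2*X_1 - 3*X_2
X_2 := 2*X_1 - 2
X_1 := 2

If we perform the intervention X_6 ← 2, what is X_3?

-10

do(X_6=2) replaces the equation X_6 := 2*X_3 + 2*X_2 - 3 with the constant X_6 = 2.
X_3 is not downstream of the intervention, so its value is determined by the original equations.
X_2 = 2*X_1 - 2  [with X_1=2]  = 2
X_3 = -2*X_1 - 3*X_2  [with X_1=2, X_2=2]  = -10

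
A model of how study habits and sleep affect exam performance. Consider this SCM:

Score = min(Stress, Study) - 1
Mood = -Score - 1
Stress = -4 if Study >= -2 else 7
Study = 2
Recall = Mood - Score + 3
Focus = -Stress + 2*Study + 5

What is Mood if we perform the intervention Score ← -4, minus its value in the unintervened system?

-1

Intervening sets Score = -4 and removes its equation (Score = min(Stress, Study) - 1).
Mood = -Score - 1  [with Score=-4]  = 3
Without intervention: Stress = -4 if Study >= -2 else 7  [with Study=2]  = -4; Score = min(Stress, Study) - 1  [with Stress=-4, Study=2]  = -5; Mood = -Score - 1  [with Score=-5]  = 4.
Change = 3 − 4 = -1.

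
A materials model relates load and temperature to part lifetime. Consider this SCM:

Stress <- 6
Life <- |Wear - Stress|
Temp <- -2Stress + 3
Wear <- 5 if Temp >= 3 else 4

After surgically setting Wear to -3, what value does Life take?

9

The intervention breaks the incoming arrows to Wear: Wear <- 5 if Temp >= 3 else 4 no longer applies, and Wear = -3.
Life = |Wear - Stress|  [with Wear=-3, Stress=6]  = 9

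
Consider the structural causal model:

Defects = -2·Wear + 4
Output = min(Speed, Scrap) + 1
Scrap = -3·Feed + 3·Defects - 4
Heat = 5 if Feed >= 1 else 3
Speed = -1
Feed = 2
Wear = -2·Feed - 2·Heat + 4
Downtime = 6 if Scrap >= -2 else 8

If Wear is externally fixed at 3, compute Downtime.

do(Wear=3) replaces the equation Wear = -2·Feed - 2·Heat + 4 with the constant Wear = 3.
Defects = -2·Wear + 4  [with Wear=3]  = -2
Scrap = -3·Feed + 3·Defects - 4  [with Feed=2, Defects=-2]  = -16
Downtime = 6 if Scrap >= -2 else 8  [with Scrap=-16]  = 8

8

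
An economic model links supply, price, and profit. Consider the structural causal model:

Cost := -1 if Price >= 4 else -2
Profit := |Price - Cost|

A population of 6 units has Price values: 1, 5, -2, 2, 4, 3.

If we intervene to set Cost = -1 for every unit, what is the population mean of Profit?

do(Cost=-1) breaks Cost's dependence on Price. With Cost=-1 fixed, Profit across the units is 2, 6, 1, 3, 5, 4, mean 3.5.

3.5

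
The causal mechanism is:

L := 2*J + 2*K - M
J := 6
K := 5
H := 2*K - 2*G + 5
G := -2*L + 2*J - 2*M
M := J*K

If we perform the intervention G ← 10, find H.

-5

The intervention breaks the incoming arrows to G: G := -2*L + 2*J - 2*M no longer applies, and G = 10.
H = 2*K - 2*G + 5  [with K=5, G=10]  = -5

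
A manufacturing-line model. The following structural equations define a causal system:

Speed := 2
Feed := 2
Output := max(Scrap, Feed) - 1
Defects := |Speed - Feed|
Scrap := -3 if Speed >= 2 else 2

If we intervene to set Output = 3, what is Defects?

0

do(Output=3) replaces the equation Output := max(Scrap, Feed) - 1 with the constant Output = 3.
Defects is not downstream of the intervention, so its value is determined by the original equations.
Defects = |Speed - Feed|  [with Speed=2, Feed=2]  = 0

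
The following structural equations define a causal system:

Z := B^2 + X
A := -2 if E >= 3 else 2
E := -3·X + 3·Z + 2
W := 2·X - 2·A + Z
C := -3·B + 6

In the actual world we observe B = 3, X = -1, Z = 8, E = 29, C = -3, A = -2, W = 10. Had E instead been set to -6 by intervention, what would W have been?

The intervention breaks the incoming arrows to E: E := -3·X + 3·Z + 2 no longer applies, and E = -6.
Z = B^2 + X  [with B=3, X=-1]  = 8
A = -2 if E >= 3 else 2  [with E=-6]  = 2
W = 2·X - 2·A + Z  [with X=-1, A=2, Z=8]  = 2

2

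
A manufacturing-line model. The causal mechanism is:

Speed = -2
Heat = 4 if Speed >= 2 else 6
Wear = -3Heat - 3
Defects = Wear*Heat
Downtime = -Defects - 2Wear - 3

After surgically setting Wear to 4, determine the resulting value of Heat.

Under do(Wear=4), the mechanism Wear = -3Heat - 3 is discarded; Wear is fixed at 4.
Since Heat is not a descendant of the intervened variable, it is unaffected.
Heat = 4 if Speed >= 2 else 6  [with Speed=-2]  = 6

6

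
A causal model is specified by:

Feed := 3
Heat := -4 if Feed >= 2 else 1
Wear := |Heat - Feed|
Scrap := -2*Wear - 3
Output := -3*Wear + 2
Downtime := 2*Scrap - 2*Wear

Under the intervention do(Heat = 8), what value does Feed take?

Under do(Heat=8), the mechanism Heat := -4 if Feed >= 2 else 1 is discarded; Heat is fixed at 8.
Feed is not downstream of the intervention, so its value is determined by the original equations.

3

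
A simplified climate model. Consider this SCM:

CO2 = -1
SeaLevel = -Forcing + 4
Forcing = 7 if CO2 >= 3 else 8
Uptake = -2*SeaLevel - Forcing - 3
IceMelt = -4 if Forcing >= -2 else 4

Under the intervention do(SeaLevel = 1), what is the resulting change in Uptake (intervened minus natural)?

-10

Intervening sets SeaLevel = 1 and removes its equation (SeaLevel = -Forcing + 4).
Forcing = 7 if CO2 >= 3 else 8  [with CO2=-1]  = 8
Uptake = -2*SeaLevel - Forcing - 3  [with SeaLevel=1, Forcing=8]  = -13
Without intervention: Forcing = 7 if CO2 >= 3 else 8  [with CO2=-1]  = 8; SeaLevel = -Forcing + 4  [with Forcing=8]  = -4; Uptake = -2*SeaLevel - Forcing - 3  [with SeaLevel=-4, Forcing=8]  = -3.
Change = -13 − (-3) = -10.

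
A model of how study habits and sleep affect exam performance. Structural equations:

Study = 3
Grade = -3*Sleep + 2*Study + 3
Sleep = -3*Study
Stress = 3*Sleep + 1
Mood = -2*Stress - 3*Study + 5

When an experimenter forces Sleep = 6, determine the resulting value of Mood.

Under do(Sleep=6), the mechanism Sleep = -3*Study is discarded; Sleep is fixed at 6.
Stress = 3*Sleep + 1  [with Sleep=6]  = 19
Mood = -2*Stress - 3*Study + 5  [with Stress=19, Study=3]  = -42

-42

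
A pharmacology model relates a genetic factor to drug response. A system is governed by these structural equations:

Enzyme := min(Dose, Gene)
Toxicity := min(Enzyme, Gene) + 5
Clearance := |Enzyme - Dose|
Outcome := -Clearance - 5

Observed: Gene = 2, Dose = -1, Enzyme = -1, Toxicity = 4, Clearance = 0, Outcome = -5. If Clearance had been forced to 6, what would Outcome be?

The intervention breaks the incoming arrows to Clearance: Clearance := |Enzyme - Dose| no longer applies, and Clearance = 6.
Outcome = -Clearance - 5  [with Clearance=6]  = -11

-11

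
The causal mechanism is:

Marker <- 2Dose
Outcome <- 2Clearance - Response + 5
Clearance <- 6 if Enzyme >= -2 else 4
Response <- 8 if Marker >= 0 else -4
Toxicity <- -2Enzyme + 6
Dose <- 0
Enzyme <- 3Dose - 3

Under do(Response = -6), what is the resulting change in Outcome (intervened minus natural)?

14

The intervention breaks the incoming arrows to Response: Response <- 8 if Marker >= 0 else -4 no longer applies, and Response = -6.
Enzyme = 3Dose - 3  [with Dose=0]  = -3
Clearance = 6 if Enzyme >= -2 else 4  [with Enzyme=-3]  = 4
Outcome = 2Clearance - Response + 5  [with Clearance=4, Response=-6]  = 19
Without intervention: Enzyme = 3Dose - 3  [with Dose=0]  = -3; Marker = 2Dose  [with Dose=0]  = 0; Response = 8 if Marker >= 0 else -4  [with Marker=0]  = 8; Clearance = 6 if Enzyme >= -2 else 4  [with Enzyme=-3]  = 4; Outcome = 2Clearance - Response + 5  [with Clearance=4, Response=8]  = 5.
Change = 19 − 5 = 14.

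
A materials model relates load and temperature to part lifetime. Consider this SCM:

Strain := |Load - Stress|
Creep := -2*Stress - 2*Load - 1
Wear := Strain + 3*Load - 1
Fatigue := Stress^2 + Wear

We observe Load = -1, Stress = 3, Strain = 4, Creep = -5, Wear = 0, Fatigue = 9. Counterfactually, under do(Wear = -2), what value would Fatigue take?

7

The intervention breaks the incoming arrows to Wear: Wear := Strain + 3*Load - 1 no longer applies, and Wear = -2.
Fatigue = Stress^2 + Wear  [with Stress=3, Wear=-2]  = 7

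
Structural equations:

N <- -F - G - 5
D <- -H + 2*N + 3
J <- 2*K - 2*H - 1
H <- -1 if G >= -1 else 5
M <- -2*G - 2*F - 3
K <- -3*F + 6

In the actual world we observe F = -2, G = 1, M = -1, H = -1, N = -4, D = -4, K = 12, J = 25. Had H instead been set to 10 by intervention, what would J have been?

do(H=10) replaces the equation H <- -1 if G >= -1 else 5 with the constant H = 10.
K = -3*F + 6  [with F=-2]  = 12
J = 2*K - 2*H - 1  [with K=12, H=10]  = 3

3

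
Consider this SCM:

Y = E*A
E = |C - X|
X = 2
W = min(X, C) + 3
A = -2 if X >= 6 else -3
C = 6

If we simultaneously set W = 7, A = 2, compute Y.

8

The joint intervention fixes W = 7, A = 2, removing each variable's own equation.
E = |C - X|  [with C=6, X=2]  = 4
Y = E*A  [with E=4, A=2]  = 8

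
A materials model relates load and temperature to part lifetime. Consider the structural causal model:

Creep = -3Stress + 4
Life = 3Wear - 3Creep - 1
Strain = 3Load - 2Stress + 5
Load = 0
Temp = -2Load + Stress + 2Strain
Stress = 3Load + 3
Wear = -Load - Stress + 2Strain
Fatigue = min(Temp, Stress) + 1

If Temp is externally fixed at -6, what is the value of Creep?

-5

Intervening sets Temp = -6 and removes its equation (Temp = -2Load + Stress + 2Strain).
No directed path runs from Temp to Creep, so Creep keeps its natural value.
Stress = 3Load + 3  [with Load=0]  = 3
Creep = -3Stress + 4  [with Stress=3]  = -5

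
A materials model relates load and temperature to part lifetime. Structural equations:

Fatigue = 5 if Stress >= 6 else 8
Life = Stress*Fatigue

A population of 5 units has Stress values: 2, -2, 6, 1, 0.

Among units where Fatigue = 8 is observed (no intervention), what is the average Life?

Observing Fatigue=8 restricts to units where Fatigue's equation naturally yields 8: Stress ∈ {2, -2, 1, 0}. In that subpopulation Life = 16, -16, 8, 0, mean 2.

2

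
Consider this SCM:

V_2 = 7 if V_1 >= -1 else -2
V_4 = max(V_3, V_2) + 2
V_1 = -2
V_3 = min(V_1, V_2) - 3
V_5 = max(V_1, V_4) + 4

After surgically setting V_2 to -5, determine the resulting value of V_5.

2

do(V_2=-5) replaces the equation V_2 = 7 if V_1 >= -1 else -2 with the constant V_2 = -5.
V_3 = min(V_1, V_2) - 3  [with V_1=-2, V_2=-5]  = -8
V_4 = max(V_3, V_2) + 2  [with V_3=-8, V_2=-5]  = -3
V_5 = max(V_1, V_4) + 4  [with V_1=-2, V_4=-3]  = 2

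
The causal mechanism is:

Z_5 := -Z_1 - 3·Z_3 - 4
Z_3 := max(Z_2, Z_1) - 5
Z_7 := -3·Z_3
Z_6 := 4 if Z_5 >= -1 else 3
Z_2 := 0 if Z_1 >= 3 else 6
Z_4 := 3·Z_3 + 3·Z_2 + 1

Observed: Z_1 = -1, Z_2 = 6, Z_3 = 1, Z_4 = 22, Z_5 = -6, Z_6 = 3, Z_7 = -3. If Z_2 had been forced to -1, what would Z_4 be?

-20

Under do(Z_2=-1), the mechanism Z_2 := 0 if Z_1 >= 3 else 6 is discarded; Z_2 is fixed at -1.
Z_3 = max(Z_2, Z_1) - 5  [with Z_2=-1, Z_1=-1]  = -6
Z_4 = 3·Z_3 + 3·Z_2 + 1  [with Z_3=-6, Z_2=-1]  = -20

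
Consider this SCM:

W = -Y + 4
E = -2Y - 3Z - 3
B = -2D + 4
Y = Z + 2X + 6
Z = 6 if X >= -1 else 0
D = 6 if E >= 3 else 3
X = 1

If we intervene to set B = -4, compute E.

-49

Under do(B=-4), the mechanism B = -2D + 4 is discarded; B is fixed at -4.
Since E is not a descendant of the intervened variable, it is unaffected.
Z = 6 if X >= -1 else 0  [with X=1]  = 6
Y = Z + 2X + 6  [with Z=6, X=1]  = 14
E = -2Y - 3Z - 3  [with Y=14, Z=6]  = -49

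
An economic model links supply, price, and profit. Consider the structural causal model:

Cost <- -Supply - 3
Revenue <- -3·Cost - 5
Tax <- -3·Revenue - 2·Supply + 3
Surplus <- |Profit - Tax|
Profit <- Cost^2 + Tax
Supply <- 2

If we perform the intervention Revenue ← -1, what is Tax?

2

The intervention breaks the incoming arrows to Revenue: Revenue <- -3·Cost - 5 no longer applies, and Revenue = -1.
Tax = -3·Revenue - 2·Supply + 3  [with Revenue=-1, Supply=2]  = 2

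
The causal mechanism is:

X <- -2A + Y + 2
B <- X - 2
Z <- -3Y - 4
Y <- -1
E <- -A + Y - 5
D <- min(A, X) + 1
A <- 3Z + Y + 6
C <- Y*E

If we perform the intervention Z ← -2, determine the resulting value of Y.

-1

Under do(Z=-2), the mechanism Z <- -3Y - 4 is discarded; Z is fixed at -2.
Y is not downstream of the intervention, so its value is determined by the original equations.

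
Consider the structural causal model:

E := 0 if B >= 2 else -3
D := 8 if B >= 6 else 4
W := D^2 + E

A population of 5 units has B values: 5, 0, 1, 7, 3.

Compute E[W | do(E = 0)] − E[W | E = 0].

Every unit gets E=0 under the intervention. W values become 16, 16, 16, 64, 16; E[W|do(E=0)] = 25.6.
E[W|E=0] averages over only the 3 units with E=0 (B = 5, 7, 3): W = 16, 64, 16, mean 32.
Difference = 25.6 − 32 = -6.4.

-6.4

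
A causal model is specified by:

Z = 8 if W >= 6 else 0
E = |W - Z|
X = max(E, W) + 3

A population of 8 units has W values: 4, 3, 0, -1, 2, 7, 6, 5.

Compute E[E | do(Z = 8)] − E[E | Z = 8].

Under do(Z=8), Z's equation is replaced by Z=8 for every unit. Per-unit E: 4, 5, 8, 9, 6, 1, 2, 3. Mean = 4.75.
Observing Z=8 restricts to units where Z's equation naturally yields 8: W ∈ {7, 6}. In that subpopulation E = 1, 2, mean 1.5.
Difference = 4.75 − 1.5 = 3.25.

3.25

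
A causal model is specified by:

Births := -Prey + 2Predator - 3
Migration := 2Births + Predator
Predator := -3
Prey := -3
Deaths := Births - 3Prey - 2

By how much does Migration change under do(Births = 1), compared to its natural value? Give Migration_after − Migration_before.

do(Births=1) replaces the equation Births := -Prey + 2Predator - 3 with the constant Births = 1.
Migration = 2Births + Predator  [with Births=1, Predator=-3]  = -1
Without intervention: Births = -Prey + 2Predator - 3  [with Prey=-3, Predator=-3]  = -6; Migration = 2Births + Predator  [with Births=-6, Predator=-3]  = -15.
Change = -1 − (-15) = 14.

14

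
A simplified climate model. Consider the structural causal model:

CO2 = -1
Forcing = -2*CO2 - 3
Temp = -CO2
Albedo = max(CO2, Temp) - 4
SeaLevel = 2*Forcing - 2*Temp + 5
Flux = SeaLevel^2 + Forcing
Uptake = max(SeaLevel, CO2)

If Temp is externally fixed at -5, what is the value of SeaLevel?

13

do(Temp=-5) replaces the equation Temp = -CO2 with the constant Temp = -5.
Forcing = -2*CO2 - 3  [with CO2=-1]  = -1
SeaLevel = 2*Forcing - 2*Temp + 5  [with Forcing=-1, Temp=-5]  = 13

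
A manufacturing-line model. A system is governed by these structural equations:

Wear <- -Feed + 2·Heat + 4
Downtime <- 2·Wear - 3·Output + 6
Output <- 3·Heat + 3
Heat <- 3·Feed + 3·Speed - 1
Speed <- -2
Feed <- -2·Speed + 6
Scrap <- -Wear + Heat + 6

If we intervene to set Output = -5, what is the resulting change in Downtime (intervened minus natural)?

Intervening sets Output = -5 and removes its equation (Output <- 3·Heat + 3).
Feed = -2·Speed + 6  [with Speed=-2]  = 10
Heat = 3·Feed + 3·Speed - 1  [with Feed=10, Speed=-2]  = 23
Wear = -Feed + 2·Heat + 4  [with Feed=10, Heat=23]  = 40
Downtime = 2·Wear - 3·Output + 6  [with Wear=40, Output=-5]  = 101
Without intervention: Feed = -2·Speed + 6  [with Speed=-2]  = 10; Heat = 3·Feed + 3·Speed - 1  [with Feed=10, Speed=-2]  = 23; Wear = -Feed + 2·Heat + 4  [with Feed=10, Heat=23]  = 40; Output = 3·Heat + 3  [with Heat=23]  = 72; Downtime = 2·Wear - 3·Output + 6  [with Wear=40, Output=72]  = -130.
Change = 101 − (-130) = 231.

231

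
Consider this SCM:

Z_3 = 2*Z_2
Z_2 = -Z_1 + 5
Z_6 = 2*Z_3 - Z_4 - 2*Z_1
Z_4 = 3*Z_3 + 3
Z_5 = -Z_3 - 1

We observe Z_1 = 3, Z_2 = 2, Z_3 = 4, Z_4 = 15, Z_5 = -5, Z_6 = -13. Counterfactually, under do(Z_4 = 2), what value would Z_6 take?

Under do(Z_4=2), the mechanism Z_4 = 3*Z_3 + 3 is discarded; Z_4 is fixed at 2.
Z_2 = -Z_1 + 5  [with Z_1=3]  = 2
Z_3 = 2*Z_2  [with Z_2=2]  = 4
Z_6 = 2*Z_3 - Z_4 - 2*Z_1  [with Z_3=4, Z_4=2, Z_1=3]  = 0

0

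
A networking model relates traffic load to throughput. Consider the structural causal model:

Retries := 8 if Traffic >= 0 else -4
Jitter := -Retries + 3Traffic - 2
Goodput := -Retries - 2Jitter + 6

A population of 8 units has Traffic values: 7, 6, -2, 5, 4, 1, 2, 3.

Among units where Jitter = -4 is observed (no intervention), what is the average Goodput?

Conditioning on Jitter=-4 selects the 2 unit(s) with Traffic ∈ {-2, 2}. Their Goodput values: 18, 6. Mean = 12.

12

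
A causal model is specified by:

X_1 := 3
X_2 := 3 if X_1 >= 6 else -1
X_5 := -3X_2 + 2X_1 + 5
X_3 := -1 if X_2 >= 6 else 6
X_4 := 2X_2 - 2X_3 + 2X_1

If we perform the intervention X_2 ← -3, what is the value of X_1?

3

Under do(X_2=-3), the mechanism X_2 := 3 if X_1 >= 6 else -1 is discarded; X_2 is fixed at -3.
X_1 is not downstream of the intervention, so its value is determined by the original equations.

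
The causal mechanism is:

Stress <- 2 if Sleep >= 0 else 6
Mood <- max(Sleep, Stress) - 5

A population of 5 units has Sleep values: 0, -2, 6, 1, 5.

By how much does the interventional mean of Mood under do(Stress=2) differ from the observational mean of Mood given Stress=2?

-0.35

do(Stress=2) breaks Stress's dependence on Sleep. With Stress=2 fixed, Mood across the units is -3, -3, 1, -3, 0, mean -1.6.
Observing Stress=2 restricts to units where Stress's equation naturally yields 2: Sleep ∈ {0, 6, 1, 5}. In that subpopulation Mood = -3, 1, -3, 0, mean -1.25.
Difference = -1.6 − (-1.25) = -0.35.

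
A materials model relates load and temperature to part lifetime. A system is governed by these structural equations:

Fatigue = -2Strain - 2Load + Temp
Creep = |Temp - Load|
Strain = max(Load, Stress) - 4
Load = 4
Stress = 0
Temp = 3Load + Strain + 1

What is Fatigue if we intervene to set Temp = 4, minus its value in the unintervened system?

-9

Under do(Temp=4), the mechanism Temp = 3Load + Strain + 1 is discarded; Temp is fixed at 4.
Strain = max(Load, Stress) - 4  [with Load=4, Stress=0]  = 0
Fatigue = -2Strain - 2Load + Temp  [with Strain=0, Load=4, Temp=4]  = -4
Without intervention: Strain = max(Load, Stress) - 4  [with Load=4, Stress=0]  = 0; Temp = 3Load + Strain + 1  [with Load=4, Strain=0]  = 13; Fatigue = -2Strain - 2Load + Temp  [with Strain=0, Load=4, Temp=13]  = 5.
Change = -4 − 5 = -9.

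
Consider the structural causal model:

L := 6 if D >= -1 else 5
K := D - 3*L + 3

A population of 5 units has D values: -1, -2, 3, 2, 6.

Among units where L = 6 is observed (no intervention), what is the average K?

-12.5

Observing L=6 restricts to units where L's equation naturally yields 6: D ∈ {-1, 3, 2, 6}. In that subpopulation K = -16, -12, -13, -9, mean -12.5.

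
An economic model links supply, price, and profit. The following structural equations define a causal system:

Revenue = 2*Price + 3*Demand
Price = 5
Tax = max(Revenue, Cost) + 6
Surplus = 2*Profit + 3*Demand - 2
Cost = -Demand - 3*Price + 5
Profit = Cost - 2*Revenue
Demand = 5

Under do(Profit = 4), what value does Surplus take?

Intervening sets Profit = 4 and removes its equation (Profit = Cost - 2*Revenue).
Surplus = 2*Profit + 3*Demand - 2  [with Profit=4, Demand=5]  = 21

21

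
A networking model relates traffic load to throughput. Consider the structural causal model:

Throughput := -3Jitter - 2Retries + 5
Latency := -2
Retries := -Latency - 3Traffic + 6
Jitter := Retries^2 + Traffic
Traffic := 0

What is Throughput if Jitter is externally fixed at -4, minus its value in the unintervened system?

204

Intervening sets Jitter = -4 and removes its equation (Jitter := Retries^2 + Traffic).
Retries = -Latency - 3Traffic + 6  [with Latency=-2, Traffic=0]  = 8
Throughput = -3Jitter - 2Retries + 5  [with Jitter=-4, Retries=8]  = 1
Without intervention: Retries = -Latency - 3Traffic + 6  [with Latency=-2, Traffic=0]  = 8; Jitter = Retries^2 + Traffic  [with Retries=8, Traffic=0]  = 64; Throughput = -3Jitter - 2Retries + 5  [with Jitter=64, Retries=8]  = -203.
Change = 1 − (-203) = 204.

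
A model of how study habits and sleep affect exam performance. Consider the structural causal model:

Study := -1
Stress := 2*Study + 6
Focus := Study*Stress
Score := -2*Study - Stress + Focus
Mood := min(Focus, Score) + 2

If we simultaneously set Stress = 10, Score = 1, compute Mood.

-8

Setting Stress = 10, Score = 1 by intervention discards those variables' equations.
Focus = Study*Stress  [with Study=-1, Stress=10]  = -10
Mood = min(Focus, Score) + 2  [with Focus=-10, Score=1]  = -8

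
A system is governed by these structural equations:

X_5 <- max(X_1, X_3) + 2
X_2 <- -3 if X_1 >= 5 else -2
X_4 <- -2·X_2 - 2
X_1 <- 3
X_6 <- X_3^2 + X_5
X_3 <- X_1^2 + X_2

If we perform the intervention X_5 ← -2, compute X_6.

The intervention breaks the incoming arrows to X_5: X_5 <- max(X_1, X_3) + 2 no longer applies, and X_5 = -2.
X_2 = -3 if X_1 >= 5 else -2  [with X_1=3]  = -2
X_3 = X_1^2 + X_2  [with X_1=3, X_2=-2]  = 7
X_6 = X_3^2 + X_5  [with X_3=7, X_5=-2]  = 47

47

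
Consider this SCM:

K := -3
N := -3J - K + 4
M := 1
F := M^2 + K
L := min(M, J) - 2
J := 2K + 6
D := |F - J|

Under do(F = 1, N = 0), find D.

1

Under do(F = 1, N = 0), each intervened variable's structural equation is replaced by its fixed value.
J = 2K + 6  [with K=-3]  = 0
D = |F - J|  [with F=1, J=0]  = 1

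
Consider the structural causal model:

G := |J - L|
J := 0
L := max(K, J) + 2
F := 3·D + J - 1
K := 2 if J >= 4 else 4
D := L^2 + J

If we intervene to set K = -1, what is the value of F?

do(K=-1) replaces the equation K := 2 if J >= 4 else 4 with the constant K = -1.
L = max(K, J) + 2  [with K=-1, J=0]  = 2
D = L^2 + J  [with L=2, J=0]  = 4
F = 3·D + J - 1  [with D=4, J=0]  = 11

11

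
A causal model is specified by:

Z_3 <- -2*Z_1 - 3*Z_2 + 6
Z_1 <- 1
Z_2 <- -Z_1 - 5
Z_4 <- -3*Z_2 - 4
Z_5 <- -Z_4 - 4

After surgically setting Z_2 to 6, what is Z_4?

Under do(Z_2=6), the mechanism Z_2 <- -Z_1 - 5 is discarded; Z_2 is fixed at 6.
Z_4 = -3*Z_2 - 4  [with Z_2=6]  = -22

-22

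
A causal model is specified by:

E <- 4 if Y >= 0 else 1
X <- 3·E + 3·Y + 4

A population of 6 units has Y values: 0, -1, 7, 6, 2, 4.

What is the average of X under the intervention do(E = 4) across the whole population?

25

do(E=4) breaks E's dependence on Y. With E=4 fixed, X across the units is 16, 13, 37, 34, 22, 28, mean 25.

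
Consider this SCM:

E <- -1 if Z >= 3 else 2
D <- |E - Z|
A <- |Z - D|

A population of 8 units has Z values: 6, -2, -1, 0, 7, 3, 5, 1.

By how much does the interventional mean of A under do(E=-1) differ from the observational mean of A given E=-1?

0.25

The intervention sets E=-1 in all 8 units regardless of Z. Recomputing A per unit gives 1, 3, 1, 1, 1, 1, 1, 1; average 1.25.
E[A|E=-1] averages over only the 4 units with E=-1 (Z = 6, 7, 3, 5): A = 1, 1, 1, 1, mean 1.
Difference = 1.25 − 1 = 0.25.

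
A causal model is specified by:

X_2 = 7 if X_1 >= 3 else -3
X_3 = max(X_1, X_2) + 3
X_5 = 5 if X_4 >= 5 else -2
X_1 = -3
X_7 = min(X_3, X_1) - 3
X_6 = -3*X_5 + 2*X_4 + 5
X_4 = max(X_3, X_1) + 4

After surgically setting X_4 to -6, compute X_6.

Under do(X_4=-6), the mechanism X_4 = max(X_3, X_1) + 4 is discarded; X_4 is fixed at -6.
X_5 = 5 if X_4 >= 5 else -2  [with X_4=-6]  = -2
X_6 = -3*X_5 + 2*X_4 + 5  [with X_5=-2, X_4=-6]  = -1

-1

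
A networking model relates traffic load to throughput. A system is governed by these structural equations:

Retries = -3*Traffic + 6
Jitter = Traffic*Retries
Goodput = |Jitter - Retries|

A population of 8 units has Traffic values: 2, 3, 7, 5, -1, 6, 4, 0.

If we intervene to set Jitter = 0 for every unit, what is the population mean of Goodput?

7.5

Every unit gets Jitter=0 under the intervention. Goodput values become 0, 3, 15, 9, 9, 12, 6, 6; E[Goodput|do(Jitter=0)] = 7.5.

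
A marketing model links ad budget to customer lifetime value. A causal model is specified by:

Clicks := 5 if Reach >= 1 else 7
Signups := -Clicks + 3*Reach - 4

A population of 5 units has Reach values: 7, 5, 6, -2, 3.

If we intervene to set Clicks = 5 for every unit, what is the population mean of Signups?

Every unit gets Clicks=5 under the intervention. Signups values become 12, 6, 9, -15, 0; E[Signups|do(Clicks=5)] = 2.4.

2.4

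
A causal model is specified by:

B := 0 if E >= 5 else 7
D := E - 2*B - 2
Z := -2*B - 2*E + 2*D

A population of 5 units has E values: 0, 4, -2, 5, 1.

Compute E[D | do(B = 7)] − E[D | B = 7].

The intervention sets B=7 in all 5 units regardless of E. Recomputing D per unit gives -16, -12, -18, -11, -15; average -14.4.
Conditioning on B=7 selects the 4 unit(s) with E ∈ {0, 4, -2, 1}. Their D values: -16, -12, -18, -15. Mean = -15.25.
Difference = -14.4 − (-15.25) = 0.85.

0.85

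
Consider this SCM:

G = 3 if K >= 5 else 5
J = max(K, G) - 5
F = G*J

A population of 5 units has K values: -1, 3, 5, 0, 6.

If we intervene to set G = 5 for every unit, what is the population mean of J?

Under do(G=5), G's equation is replaced by G=5 for every unit. Per-unit J: 0, 0, 0, 0, 1. Mean = 0.2.

0.2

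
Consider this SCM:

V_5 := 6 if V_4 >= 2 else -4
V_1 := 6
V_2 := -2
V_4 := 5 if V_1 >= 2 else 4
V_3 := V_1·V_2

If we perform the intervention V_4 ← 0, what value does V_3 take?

-12

Under do(V_4=0), the mechanism V_4 := 5 if V_1 >= 2 else 4 is discarded; V_4 is fixed at 0.
Since V_3 is not a descendant of the intervened variable, it is unaffected.
V_3 = V_1·V_2  [with V_1=6, V_2=-2]  = -12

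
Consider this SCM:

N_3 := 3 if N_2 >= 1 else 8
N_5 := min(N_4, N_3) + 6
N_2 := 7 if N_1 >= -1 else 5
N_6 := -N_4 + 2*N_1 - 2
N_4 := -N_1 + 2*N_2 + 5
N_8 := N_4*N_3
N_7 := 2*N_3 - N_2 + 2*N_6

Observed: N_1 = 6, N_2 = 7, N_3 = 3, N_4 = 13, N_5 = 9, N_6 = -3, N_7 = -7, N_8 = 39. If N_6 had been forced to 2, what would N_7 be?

3

Intervening sets N_6 = 2 and removes its equation (N_6 := -N_4 + 2*N_1 - 2).
N_2 = 7 if N_1 >= -1 else 5  [with N_1=6]  = 7
N_3 = 3 if N_2 >= 1 else 8  [with N_2=7]  = 3
N_7 = 2*N_3 - N_2 + 2*N_6  [with N_3=3, N_2=7, N_6=2]  = 3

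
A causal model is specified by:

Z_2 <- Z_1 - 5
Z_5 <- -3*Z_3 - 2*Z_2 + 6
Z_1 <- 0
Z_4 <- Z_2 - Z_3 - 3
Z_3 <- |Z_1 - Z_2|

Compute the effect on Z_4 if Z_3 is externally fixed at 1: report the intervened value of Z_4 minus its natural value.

The intervention breaks the incoming arrows to Z_3: Z_3 <- |Z_1 - Z_2| no longer applies, and Z_3 = 1.
Z_2 = Z_1 - 5  [with Z_1=0]  = -5
Z_4 = Z_2 - Z_3 - 3  [with Z_2=-5, Z_3=1]  = -9
Without intervention: Z_2 = Z_1 - 5  [with Z_1=0]  = -5; Z_3 = |Z_1 - Z_2|  [with Z_1=0, Z_2=-5]  = 5; Z_4 = Z_2 - Z_3 - 3  [with Z_2=-5, Z_3=5]  = -13.
Change = -9 − (-13) = 4.

4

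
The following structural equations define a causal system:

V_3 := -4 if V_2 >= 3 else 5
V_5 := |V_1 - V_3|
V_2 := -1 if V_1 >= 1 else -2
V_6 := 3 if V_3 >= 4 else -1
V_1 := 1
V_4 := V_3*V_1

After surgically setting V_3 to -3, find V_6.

The intervention breaks the incoming arrows to V_3: V_3 := -4 if V_2 >= 3 else 5 no longer applies, and V_3 = -3.
V_6 = 3 if V_3 >= 4 else -1  [with V_3=-3]  = -1

-1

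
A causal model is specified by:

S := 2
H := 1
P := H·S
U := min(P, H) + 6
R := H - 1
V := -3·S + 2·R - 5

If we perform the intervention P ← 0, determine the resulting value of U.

6

The intervention breaks the incoming arrows to P: P := H·S no longer applies, and P = 0.
U = min(P, H) + 6  [with P=0, H=1]  = 6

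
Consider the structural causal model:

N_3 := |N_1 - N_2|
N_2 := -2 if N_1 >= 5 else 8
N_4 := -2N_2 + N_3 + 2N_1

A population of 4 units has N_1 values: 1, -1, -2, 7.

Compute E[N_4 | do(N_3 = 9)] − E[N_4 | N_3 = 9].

The intervention sets N_3=9 in all 4 units regardless of N_1. Recomputing N_4 per unit gives -5, -9, -11, 27; average 0.5.
E[N_4|N_3=9] averages over only the 2 units with N_3=9 (N_1 = -1, 7): N_4 = -9, 27, mean 9.
Difference = 0.5 − 9 = -8.5.

-8.5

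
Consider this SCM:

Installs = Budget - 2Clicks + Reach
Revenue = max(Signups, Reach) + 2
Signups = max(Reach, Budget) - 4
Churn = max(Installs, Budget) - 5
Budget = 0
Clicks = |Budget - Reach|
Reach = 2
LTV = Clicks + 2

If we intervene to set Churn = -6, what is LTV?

4

Intervening sets Churn = -6 and removes its equation (Churn = max(Installs, Budget) - 5).
LTV is not downstream of the intervention, so its value is determined by the original equations.
Clicks = |Budget - Reach|  [with Budget=0, Reach=2]  = 2
LTV = Clicks + 2  [with Clicks=2]  = 4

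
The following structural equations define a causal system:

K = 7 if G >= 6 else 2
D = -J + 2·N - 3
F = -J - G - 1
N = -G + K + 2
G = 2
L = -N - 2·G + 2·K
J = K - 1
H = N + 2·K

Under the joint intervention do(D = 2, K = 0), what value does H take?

0

The joint intervention fixes D = 2, K = 0, removing each variable's own equation.
N = -G + K + 2  [with G=2, K=0]  = 0
H = N + 2·K  [with N=0, K=0]  = 0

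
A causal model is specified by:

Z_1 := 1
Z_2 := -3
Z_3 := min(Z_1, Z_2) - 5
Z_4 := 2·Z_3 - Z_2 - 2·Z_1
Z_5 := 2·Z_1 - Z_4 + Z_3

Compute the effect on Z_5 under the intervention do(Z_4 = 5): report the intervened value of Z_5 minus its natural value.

-20

Intervening sets Z_4 = 5 and removes its equation (Z_4 := 2·Z_3 - Z_2 - 2·Z_1).
Z_3 = min(Z_1, Z_2) - 5  [with Z_1=1, Z_2=-3]  = -8
Z_5 = 2·Z_1 - Z_4 + Z_3  [with Z_1=1, Z_4=5, Z_3=-8]  = -11
Without intervention: Z_3 = min(Z_1, Z_2) - 5  [with Z_1=1, Z_2=-3]  = -8; Z_4 = 2·Z_3 - Z_2 - 2·Z_1  [with Z_3=-8, Z_2=-3, Z_1=1]  = -15; Z_5 = 2·Z_1 - Z_4 + Z_3  [with Z_1=1, Z_4=-15, Z_3=-8]  = 9.
Change = -11 − 9 = -20.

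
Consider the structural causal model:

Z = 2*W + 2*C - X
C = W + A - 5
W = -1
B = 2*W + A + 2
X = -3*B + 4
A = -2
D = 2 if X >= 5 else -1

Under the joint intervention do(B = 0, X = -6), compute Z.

The joint intervention fixes B = 0, X = -6, removing each variable's own equation.
C = W + A - 5  [with W=-1, A=-2]  = -8
Z = 2*W + 2*C - X  [with W=-1, C=-8, X=-6]  = -12

-12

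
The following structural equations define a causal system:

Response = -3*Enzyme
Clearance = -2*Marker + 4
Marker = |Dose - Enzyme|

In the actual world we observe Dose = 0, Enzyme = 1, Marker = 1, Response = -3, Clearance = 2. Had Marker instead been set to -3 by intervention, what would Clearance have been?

do(Marker=-3) replaces the equation Marker = |Dose - Enzyme| with the constant Marker = -3.
Clearance = -2*Marker + 4  [with Marker=-3]  = 10

10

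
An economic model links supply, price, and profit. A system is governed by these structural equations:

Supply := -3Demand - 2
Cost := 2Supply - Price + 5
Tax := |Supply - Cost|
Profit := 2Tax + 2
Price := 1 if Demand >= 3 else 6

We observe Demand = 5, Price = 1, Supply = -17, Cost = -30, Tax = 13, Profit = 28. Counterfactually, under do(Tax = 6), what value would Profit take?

14

The intervention breaks the incoming arrows to Tax: Tax := |Supply - Cost| no longer applies, and Tax = 6.
Profit = 2Tax + 2  [with Tax=6]  = 14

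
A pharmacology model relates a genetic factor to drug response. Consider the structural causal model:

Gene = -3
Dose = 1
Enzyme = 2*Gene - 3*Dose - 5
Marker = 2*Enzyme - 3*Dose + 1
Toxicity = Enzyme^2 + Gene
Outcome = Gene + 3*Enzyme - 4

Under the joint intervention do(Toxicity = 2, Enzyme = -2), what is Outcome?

-13

The joint intervention fixes Toxicity = 2, Enzyme = -2, removing each variable's own equation.
Outcome = Gene + 3*Enzyme - 4  [with Gene=-3, Enzyme=-2]  = -13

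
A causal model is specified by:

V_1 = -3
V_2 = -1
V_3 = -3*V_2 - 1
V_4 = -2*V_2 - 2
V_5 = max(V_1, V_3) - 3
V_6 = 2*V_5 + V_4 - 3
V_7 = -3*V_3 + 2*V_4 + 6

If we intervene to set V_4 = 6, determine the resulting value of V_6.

Under do(V_4=6), the mechanism V_4 = -2*V_2 - 2 is discarded; V_4 is fixed at 6.
V_3 = -3*V_2 - 1  [with V_2=-1]  = 2
V_5 = max(V_1, V_3) - 3  [with V_1=-3, V_3=2]  = -1
V_6 = 2*V_5 + V_4 - 3  [with V_5=-1, V_4=6]  = 1

1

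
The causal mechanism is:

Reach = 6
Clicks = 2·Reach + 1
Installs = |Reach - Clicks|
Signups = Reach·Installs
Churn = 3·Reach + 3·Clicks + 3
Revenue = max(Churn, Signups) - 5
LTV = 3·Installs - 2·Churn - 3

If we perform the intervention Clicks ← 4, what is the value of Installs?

The intervention breaks the incoming arrows to Clicks: Clicks = 2·Reach + 1 no longer applies, and Clicks = 4.
Installs = |Reach - Clicks|  [with Reach=6, Clicks=4]  = 2

2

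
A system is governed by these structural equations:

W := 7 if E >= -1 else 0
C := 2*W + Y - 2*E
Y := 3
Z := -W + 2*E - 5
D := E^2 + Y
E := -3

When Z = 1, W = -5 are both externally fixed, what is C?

Under do(Z = 1, W = -5), each intervened variable's structural equation is replaced by its fixed value.
C = 2*W + Y - 2*E  [with W=-5, Y=3, E=-3]  = -1

-1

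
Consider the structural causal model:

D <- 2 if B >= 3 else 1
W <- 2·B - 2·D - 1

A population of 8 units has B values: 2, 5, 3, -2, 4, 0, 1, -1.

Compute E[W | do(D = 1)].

Every unit gets D=1 under the intervention. W values become 1, 7, 3, -7, 5, -3, -1, -5; E[W|do(D=1)] = 0.

0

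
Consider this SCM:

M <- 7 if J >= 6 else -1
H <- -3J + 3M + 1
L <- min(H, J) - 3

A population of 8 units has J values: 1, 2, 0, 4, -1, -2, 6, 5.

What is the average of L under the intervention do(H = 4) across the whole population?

-1.5

Under do(H=4), H's equation is replaced by H=4 for every unit. Per-unit L: -2, -1, -3, 1, -4, -5, 1, 1. Mean = -1.5.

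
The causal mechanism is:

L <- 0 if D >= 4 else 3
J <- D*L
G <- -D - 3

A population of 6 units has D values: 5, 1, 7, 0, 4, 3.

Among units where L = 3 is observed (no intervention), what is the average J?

4

E[J|L=3] averages over only the 3 units with L=3 (D = 1, 0, 3): J = 3, 0, 9, mean 4.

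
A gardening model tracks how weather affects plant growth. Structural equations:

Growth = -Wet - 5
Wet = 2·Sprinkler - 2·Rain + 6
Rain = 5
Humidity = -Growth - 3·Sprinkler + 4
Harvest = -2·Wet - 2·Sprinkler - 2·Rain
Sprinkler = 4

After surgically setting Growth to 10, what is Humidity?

-18

Intervening sets Growth = 10 and removes its equation (Growth = -Wet - 5).
Humidity = -Growth - 3·Sprinkler + 4  [with Growth=10, Sprinkler=4]  = -18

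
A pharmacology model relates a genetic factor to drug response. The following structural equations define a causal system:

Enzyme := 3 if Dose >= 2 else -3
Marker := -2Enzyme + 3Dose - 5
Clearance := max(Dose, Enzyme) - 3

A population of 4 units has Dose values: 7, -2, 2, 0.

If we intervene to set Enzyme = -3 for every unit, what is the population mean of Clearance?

Under do(Enzyme=-3), Enzyme's equation is replaced by Enzyme=-3 for every unit. Per-unit Clearance: 4, -5, -1, -3. Mean = -1.25.

-1.25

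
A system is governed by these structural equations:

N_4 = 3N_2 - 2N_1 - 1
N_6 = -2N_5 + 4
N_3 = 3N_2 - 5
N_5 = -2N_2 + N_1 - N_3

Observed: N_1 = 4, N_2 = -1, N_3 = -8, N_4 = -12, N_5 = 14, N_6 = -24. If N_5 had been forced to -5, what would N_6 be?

The intervention breaks the incoming arrows to N_5: N_5 = -2N_2 + N_1 - N_3 no longer applies, and N_5 = -5.
N_6 = -2N_5 + 4  [with N_5=-5]  = 14

14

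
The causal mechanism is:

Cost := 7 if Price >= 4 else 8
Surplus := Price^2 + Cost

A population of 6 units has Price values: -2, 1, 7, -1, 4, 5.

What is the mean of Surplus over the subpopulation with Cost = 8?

10

E[Surplus|Cost=8] averages over only the 3 units with Cost=8 (Price = -2, 1, -1): Surplus = 12, 9, 9, mean 10.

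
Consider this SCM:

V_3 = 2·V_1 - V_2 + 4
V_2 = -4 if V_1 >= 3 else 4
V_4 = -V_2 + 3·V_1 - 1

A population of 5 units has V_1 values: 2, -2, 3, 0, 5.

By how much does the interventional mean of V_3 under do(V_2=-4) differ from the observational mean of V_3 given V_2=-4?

The intervention sets V_2=-4 in all 5 units regardless of V_1. Recomputing V_3 per unit gives 12, 4, 14, 8, 18; average 11.2.
Observing V_2=-4 restricts to units where V_2's equation naturally yields -4: V_1 ∈ {3, 5}. In that subpopulation V_3 = 14, 18, mean 16.
Difference = 11.2 − 16 = -4.8.

-4.8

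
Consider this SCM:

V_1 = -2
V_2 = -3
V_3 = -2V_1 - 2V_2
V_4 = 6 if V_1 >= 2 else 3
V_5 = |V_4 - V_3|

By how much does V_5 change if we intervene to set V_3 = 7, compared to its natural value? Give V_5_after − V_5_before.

-3

do(V_3=7) replaces the equation V_3 = -2V_1 - 2V_2 with the constant V_3 = 7.
V_4 = 6 if V_1 >= 2 else 3  [with V_1=-2]  = 3
V_5 = |V_4 - V_3|  [with V_4=3, V_3=7]  = 4
Without intervention: V_3 = -2V_1 - 2V_2  [with V_1=-2, V_2=-3]  = 10; V_4 = 6 if V_1 >= 2 else 3  [with V_1=-2]  = 3; V_5 = |V_4 - V_3|  [with V_4=3, V_3=10]  = 7.
Change = 4 − 7 = -3.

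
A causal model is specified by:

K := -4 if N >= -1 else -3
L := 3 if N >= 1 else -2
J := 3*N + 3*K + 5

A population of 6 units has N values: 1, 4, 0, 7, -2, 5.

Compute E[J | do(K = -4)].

Under do(K=-4), K's equation is replaced by K=-4 for every unit. Per-unit J: -4, 5, -7, 14, -13, 8. Mean = 0.5.

0.5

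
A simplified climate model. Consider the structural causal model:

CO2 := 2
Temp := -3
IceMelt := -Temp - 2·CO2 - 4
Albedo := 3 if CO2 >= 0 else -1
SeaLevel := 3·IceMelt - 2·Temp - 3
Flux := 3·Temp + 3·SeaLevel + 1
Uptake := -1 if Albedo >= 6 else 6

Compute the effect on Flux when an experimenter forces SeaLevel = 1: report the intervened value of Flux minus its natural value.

The intervention breaks the incoming arrows to SeaLevel: SeaLevel := 3·IceMelt - 2·Temp - 3 no longer applies, and SeaLevel = 1.
Flux = 3·Temp + 3·SeaLevel + 1  [with Temp=-3, SeaLevel=1]  = -5
Without intervention: IceMelt = -Temp - 2·CO2 - 4  [with Temp=-3, CO2=2]  = -5; SeaLevel = 3·IceMelt - 2·Temp - 3  [with IceMelt=-5, Temp=-3]  = -12; Flux = 3·Temp + 3·SeaLevel + 1  [with Temp=-3, SeaLevel=-12]  = -44.
Change = -5 − (-44) = 39.

39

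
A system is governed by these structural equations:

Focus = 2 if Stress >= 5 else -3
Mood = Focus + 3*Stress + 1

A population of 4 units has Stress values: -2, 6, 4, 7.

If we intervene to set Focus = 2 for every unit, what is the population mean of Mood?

14.25

The intervention sets Focus=2 in all 4 units regardless of Stress. Recomputing Mood per unit gives -3, 21, 15, 24; average 14.25.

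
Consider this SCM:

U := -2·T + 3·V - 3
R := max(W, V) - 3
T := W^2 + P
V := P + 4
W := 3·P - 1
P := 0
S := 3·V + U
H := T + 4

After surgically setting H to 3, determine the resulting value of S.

The intervention breaks the incoming arrows to H: H := T + 4 no longer applies, and H = 3.
S is not downstream of the intervention, so its value is determined by the original equations.
W = 3·P - 1  [with P=0]  = -1
T = W^2 + P  [with W=-1, P=0]  = 1
V = P + 4  [with P=0]  = 4
U = -2·T + 3·V - 3  [with T=1, V=4]  = 7
S = 3·V + U  [with V=4, U=7]  = 19

19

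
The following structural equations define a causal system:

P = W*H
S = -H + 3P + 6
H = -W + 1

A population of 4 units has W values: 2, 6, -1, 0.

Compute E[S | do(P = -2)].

0.75

Every unit gets P=-2 under the intervention. S values become 1, 5, -2, -1; E[S|do(P=-2)] = 0.75.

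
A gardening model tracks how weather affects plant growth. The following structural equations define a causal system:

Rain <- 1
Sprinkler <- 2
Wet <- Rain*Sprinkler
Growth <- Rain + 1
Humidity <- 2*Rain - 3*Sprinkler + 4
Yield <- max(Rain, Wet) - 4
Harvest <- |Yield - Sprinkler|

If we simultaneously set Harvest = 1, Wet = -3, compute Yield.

Setting Harvest = 1, Wet = -3 by intervention discards those variables' equations.
Yield = max(Rain, Wet) - 4  [with Rain=1, Wet=-3]  = -3

-3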